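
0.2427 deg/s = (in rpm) 0.04045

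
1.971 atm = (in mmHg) 1498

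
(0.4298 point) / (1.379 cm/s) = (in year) 3.487e-10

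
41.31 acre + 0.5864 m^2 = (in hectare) 16.72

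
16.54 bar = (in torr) 1.241e+04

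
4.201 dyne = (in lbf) 9.444e-06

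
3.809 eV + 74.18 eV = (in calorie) 2.986e-18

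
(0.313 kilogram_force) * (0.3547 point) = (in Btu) 3.64e-07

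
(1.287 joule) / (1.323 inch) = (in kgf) 3.905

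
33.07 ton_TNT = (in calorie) 3.307e+10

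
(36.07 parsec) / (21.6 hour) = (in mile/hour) 3.202e+13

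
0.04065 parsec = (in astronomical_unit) 8385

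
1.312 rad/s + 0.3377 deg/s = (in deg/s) 75.51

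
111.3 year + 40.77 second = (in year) 111.3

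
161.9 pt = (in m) 0.05711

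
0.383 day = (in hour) 9.192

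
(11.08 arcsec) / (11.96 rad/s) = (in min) 7.486e-08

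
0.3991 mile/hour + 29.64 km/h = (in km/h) 30.28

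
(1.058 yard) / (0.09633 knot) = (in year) 6.19e-07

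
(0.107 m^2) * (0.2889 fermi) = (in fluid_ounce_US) 1.045e-12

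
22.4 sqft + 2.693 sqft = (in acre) 0.0005761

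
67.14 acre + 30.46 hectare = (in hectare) 57.63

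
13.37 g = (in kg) 0.01337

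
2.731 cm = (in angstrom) 2.731e+08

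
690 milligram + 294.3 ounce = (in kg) 8.344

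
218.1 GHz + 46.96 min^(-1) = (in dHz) 2.181e+12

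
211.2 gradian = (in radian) 3.318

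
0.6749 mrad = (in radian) 0.0006749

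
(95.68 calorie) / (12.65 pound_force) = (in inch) 280.1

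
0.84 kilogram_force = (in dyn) 8.238e+05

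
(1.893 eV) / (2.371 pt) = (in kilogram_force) 3.697e-17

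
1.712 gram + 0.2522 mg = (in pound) 0.003775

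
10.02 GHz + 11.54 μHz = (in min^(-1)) 6.012e+11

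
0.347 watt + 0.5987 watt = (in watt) 0.9457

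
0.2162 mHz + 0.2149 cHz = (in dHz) 0.02365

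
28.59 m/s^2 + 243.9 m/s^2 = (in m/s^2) 272.5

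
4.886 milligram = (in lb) 1.077e-05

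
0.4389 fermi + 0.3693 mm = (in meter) 0.0003693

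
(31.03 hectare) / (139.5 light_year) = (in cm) 2.351e-11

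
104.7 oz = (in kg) 2.968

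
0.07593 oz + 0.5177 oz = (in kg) 0.01683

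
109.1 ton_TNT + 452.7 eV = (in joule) 4.565e+11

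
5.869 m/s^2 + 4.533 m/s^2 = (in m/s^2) 10.4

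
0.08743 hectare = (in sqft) 9411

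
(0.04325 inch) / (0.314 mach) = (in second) 1.027e-05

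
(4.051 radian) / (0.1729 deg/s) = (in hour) 0.3729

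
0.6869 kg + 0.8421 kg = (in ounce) 53.93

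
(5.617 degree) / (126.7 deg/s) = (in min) 0.0007389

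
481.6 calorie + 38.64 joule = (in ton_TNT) 4.908e-07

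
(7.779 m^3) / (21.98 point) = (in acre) 0.2479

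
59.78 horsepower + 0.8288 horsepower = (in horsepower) 60.61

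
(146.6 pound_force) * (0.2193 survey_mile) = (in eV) 1.436e+24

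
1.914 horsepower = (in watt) 1427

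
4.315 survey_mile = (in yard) 7594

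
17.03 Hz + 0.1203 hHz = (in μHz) 2.906e+07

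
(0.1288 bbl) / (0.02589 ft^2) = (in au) 5.691e-11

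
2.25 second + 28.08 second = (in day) 0.000351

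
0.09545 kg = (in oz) 3.367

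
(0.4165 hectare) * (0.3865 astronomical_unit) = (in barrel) 1.515e+15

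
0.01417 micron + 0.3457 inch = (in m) 0.008781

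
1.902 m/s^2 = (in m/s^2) 1.902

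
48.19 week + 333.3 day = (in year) 1.837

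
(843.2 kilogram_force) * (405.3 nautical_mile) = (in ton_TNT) 1.483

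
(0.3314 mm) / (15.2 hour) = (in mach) 1.779e-11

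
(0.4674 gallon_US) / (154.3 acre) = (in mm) 2.833e-06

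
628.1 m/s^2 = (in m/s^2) 628.1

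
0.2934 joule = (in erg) 2.934e+06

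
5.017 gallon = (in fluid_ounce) 642.2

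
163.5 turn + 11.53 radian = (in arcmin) 3.571e+06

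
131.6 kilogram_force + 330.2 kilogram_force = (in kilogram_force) 461.8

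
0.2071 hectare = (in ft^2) 2.229e+04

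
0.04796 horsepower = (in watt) 35.76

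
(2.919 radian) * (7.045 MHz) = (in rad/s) 2.056e+07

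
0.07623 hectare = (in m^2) 762.3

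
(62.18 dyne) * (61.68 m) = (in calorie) 0.009166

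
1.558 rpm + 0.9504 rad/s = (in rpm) 10.63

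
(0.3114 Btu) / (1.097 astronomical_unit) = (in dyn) 0.0002002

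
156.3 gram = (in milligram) 1.563e+05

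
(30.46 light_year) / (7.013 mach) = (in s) 1.207e+14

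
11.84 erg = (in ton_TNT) 2.83e-16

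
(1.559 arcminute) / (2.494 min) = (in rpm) 2.894e-05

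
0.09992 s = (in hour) 2.776e-05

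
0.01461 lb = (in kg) 0.006627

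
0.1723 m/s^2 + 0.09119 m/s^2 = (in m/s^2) 0.2635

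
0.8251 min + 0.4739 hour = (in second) 1756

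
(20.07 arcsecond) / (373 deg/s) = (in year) 4.739e-13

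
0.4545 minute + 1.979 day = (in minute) 2850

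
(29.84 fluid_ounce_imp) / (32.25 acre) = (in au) 4.343e-20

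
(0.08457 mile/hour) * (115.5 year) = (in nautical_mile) 7.436e+04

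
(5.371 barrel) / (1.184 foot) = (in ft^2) 25.47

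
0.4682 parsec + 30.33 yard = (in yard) 1.58e+16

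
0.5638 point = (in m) 0.0001989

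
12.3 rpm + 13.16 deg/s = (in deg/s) 86.96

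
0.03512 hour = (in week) 0.000209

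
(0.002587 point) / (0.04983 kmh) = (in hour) 1.831e-08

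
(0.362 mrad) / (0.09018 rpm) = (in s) 0.03833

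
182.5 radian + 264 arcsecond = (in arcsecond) 3.764e+07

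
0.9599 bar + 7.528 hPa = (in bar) 0.9674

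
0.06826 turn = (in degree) 24.57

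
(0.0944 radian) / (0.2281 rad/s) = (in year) 1.312e-08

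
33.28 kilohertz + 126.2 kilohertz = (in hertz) 1.595e+05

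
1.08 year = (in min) 5.676e+05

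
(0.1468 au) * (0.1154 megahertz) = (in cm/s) 2.534e+17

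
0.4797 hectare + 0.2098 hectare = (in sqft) 7.422e+04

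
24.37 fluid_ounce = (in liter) 0.7207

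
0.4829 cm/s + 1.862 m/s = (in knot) 3.629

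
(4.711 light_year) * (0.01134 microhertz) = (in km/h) 1.82e+09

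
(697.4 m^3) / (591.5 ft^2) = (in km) 0.01269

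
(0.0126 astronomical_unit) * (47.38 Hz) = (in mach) 2.623e+08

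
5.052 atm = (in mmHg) 3840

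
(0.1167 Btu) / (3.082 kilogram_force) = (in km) 0.004074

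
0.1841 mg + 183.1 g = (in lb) 0.4037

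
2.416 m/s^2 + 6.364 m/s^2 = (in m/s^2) 8.78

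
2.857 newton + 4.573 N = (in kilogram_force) 0.7576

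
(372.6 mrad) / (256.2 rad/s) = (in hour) 4.04e-07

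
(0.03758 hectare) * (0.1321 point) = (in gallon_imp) 3.852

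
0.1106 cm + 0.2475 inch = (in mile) 4.593e-06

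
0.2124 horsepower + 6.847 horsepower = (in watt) 5264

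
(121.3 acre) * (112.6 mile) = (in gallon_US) 2.35e+13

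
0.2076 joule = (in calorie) 0.04962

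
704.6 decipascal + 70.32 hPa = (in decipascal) 7.102e+04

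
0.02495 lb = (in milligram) 1.132e+04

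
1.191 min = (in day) 0.0008271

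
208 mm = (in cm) 20.8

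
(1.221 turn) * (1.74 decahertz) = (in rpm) 1275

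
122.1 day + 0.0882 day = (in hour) 2933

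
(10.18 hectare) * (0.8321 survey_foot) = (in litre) 2.582e+07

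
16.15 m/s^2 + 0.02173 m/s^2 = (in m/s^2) 16.17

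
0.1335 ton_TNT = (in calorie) 1.335e+08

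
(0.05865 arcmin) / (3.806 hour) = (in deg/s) 7.134e-08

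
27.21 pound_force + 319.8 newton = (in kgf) 44.95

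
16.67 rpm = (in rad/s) 1.746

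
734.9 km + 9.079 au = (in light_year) 0.0001436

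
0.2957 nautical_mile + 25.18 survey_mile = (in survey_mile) 25.52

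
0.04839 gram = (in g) 0.04839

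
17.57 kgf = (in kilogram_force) 17.57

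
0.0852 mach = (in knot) 56.39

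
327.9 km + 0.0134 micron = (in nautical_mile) 177.1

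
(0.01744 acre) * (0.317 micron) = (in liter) 0.02237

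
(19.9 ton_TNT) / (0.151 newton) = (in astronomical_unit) 3.686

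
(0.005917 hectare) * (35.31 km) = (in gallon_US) 5.519e+08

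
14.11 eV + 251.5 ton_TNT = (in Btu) 9.974e+08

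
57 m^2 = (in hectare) 0.0057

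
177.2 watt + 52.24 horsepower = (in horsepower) 52.48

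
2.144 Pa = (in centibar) 0.002144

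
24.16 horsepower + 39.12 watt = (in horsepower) 24.21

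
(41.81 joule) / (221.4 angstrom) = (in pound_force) 4.245e+08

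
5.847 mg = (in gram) 0.005847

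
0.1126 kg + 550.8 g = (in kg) 0.6634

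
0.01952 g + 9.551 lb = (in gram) 4332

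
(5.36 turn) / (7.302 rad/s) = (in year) 1.463e-07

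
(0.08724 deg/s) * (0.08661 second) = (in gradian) 0.008395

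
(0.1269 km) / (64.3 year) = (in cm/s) 6.258e-06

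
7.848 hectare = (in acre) 19.39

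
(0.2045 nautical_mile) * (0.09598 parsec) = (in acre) 2.772e+14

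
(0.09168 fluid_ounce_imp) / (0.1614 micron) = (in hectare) 0.001614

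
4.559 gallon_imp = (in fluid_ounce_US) 700.8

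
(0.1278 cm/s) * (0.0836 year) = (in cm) 3.369e+05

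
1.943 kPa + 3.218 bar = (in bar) 3.237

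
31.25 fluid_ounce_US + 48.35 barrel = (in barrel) 48.36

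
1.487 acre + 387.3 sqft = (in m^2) 6054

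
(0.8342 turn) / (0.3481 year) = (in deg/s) 2.736e-05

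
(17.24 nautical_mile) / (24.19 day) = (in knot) 0.0297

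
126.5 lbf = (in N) 562.7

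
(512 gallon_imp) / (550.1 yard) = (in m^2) 0.004627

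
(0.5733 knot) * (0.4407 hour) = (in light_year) 4.946e-14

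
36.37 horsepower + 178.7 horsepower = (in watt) 1.604e+05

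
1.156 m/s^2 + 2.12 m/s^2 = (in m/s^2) 3.276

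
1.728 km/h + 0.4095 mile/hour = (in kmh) 2.387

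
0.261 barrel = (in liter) 41.5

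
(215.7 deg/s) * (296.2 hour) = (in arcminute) 1.38e+10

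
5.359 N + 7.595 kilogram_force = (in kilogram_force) 8.141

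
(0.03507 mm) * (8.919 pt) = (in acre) 2.727e-11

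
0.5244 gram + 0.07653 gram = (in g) 0.6009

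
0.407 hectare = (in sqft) 4.381e+04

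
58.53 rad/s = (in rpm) 558.9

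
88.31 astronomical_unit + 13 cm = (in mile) 8.209e+09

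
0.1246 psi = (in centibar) 0.8591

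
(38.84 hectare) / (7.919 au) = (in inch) 1.291e-05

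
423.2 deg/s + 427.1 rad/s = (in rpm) 4149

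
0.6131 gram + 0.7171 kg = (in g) 717.7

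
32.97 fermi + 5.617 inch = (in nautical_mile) 7.704e-05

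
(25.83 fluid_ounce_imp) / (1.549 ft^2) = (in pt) 14.46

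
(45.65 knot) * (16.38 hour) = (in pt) 3.925e+09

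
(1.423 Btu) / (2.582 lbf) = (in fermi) 1.307e+17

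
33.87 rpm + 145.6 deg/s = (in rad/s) 6.088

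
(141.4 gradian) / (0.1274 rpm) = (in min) 2.775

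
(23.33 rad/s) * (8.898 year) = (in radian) 6.547e+09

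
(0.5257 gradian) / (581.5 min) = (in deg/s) 1.356e-05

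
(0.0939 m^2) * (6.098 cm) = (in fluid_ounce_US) 193.6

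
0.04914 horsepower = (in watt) 36.64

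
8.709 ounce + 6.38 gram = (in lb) 0.5584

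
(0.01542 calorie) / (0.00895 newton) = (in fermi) 7.209e+15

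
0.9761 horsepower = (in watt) 727.9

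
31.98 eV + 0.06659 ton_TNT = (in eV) 1.739e+27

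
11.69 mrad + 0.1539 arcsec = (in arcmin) 40.19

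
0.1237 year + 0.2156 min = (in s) 3.901e+06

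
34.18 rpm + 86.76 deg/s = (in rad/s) 5.094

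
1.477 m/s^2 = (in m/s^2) 1.477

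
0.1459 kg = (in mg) 1.459e+05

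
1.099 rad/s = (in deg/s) 62.97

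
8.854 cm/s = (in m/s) 0.08854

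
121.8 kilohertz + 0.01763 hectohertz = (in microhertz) 1.218e+11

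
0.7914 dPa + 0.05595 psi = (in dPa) 3858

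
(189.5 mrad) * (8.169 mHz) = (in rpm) 0.01478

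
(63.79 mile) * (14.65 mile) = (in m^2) 2.42e+09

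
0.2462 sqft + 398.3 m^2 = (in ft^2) 4288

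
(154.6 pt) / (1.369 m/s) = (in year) 1.263e-09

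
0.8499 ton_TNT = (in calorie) 8.499e+08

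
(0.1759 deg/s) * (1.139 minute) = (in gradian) 13.36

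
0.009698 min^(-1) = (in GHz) 1.616e-13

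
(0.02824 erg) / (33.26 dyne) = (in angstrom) 8.491e+04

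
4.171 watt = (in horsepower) 0.005593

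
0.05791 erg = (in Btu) 5.489e-12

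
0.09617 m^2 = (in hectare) 9.617e-06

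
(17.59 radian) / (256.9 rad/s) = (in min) 0.001141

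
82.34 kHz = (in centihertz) 8.234e+06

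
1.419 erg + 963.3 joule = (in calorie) 230.2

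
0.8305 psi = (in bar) 0.05726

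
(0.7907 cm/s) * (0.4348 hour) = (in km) 0.01238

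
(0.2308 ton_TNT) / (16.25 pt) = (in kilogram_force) 1.718e+10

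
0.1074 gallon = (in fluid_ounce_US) 13.75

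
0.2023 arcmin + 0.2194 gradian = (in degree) 0.2008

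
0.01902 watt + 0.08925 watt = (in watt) 0.1083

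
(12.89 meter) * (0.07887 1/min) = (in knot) 0.03294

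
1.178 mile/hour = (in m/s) 0.5266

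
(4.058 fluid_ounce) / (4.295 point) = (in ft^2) 0.8526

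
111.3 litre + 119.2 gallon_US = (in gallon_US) 148.6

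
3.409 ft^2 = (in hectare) 3.167e-05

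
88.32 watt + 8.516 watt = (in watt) 96.84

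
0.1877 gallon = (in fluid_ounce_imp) 25.01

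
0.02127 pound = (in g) 9.648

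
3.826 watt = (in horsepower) 0.005131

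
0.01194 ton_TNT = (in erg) 4.996e+14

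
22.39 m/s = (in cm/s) 2239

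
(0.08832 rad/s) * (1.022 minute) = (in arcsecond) 1.117e+06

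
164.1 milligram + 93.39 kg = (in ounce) 3294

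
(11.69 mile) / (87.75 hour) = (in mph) 0.1332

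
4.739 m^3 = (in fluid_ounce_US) 1.602e+05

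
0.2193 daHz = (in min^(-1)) 131.6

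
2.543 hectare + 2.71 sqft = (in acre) 6.284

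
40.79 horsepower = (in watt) 3.042e+04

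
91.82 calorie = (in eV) 2.398e+21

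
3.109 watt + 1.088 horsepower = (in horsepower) 1.092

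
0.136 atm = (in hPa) 137.8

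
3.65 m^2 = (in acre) 0.0009019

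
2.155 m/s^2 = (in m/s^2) 2.155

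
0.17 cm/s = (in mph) 0.003803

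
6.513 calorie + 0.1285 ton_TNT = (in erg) 5.376e+15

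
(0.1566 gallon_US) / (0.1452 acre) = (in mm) 0.001009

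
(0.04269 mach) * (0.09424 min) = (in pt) 2.33e+05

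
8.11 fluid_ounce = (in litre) 0.2398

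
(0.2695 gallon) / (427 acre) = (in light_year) 6.24e-26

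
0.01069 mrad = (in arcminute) 0.03675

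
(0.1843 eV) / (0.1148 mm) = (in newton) 2.572e-16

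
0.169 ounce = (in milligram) 4791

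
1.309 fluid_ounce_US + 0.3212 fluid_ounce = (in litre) 0.04821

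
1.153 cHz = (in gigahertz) 1.153e-11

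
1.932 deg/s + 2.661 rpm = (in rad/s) 0.3124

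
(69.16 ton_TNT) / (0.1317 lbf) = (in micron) 4.939e+17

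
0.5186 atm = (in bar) 0.5255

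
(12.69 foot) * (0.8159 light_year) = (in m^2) 2.986e+16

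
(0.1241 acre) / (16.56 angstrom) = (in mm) 3.033e+14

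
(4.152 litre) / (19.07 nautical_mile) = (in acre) 2.905e-11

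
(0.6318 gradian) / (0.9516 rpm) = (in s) 0.09959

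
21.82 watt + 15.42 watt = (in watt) 37.24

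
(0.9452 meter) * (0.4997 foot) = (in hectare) 1.44e-05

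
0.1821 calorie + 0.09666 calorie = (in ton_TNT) 2.788e-10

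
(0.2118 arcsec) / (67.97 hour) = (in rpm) 4.007e-11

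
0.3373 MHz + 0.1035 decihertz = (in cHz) 3.373e+07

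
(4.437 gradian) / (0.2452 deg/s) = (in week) 2.693e-05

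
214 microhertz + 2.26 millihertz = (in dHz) 0.02474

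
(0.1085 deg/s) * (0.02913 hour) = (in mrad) 198.6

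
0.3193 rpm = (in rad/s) 0.03344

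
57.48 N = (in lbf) 12.92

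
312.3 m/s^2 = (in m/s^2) 312.3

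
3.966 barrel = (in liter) 630.5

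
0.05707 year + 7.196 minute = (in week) 2.977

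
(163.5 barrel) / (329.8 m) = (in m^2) 0.07882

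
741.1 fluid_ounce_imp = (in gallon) 5.563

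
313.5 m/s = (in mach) 0.9207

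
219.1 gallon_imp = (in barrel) 6.265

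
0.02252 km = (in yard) 24.63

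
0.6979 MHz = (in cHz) 6.979e+07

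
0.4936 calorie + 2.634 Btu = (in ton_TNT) 6.647e-07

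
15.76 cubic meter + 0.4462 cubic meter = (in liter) 1.621e+04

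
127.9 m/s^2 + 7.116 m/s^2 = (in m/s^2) 135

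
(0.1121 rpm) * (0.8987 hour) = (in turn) 6.045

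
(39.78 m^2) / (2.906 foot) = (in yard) 49.12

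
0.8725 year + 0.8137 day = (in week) 45.61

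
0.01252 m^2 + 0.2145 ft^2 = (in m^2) 0.03245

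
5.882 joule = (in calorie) 1.406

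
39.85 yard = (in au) 2.436e-10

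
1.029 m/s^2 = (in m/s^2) 1.029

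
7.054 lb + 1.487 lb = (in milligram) 3.874e+06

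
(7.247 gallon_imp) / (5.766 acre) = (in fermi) 1.412e+09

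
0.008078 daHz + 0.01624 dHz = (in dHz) 0.824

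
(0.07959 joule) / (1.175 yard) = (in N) 0.07408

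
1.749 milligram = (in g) 0.001749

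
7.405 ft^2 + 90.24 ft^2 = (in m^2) 9.072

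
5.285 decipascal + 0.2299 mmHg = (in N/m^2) 31.18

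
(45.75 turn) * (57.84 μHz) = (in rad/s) 0.01663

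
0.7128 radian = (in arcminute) 2450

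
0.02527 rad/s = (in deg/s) 1.448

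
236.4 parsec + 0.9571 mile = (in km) 7.295e+15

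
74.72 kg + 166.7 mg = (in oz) 2636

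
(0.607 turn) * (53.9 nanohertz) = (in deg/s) 1.178e-05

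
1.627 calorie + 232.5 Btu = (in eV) 1.531e+24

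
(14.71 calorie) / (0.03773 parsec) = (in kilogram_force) 5.391e-15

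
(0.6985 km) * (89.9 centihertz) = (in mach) 1.844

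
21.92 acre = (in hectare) 8.871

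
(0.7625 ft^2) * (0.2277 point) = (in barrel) 3.579e-05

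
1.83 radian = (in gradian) 116.5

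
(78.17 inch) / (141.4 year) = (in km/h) 1.603e-09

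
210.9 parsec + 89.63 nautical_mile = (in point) 1.845e+22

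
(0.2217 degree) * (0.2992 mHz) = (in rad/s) 1.158e-06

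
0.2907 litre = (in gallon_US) 0.07679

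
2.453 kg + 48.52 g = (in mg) 2.502e+06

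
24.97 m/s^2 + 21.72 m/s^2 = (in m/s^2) 46.69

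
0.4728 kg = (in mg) 4.728e+05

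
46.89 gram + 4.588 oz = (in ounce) 6.242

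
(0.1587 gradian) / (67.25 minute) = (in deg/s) 3.54e-05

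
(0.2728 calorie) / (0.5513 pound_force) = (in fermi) 4.654e+14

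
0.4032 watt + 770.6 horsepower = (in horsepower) 770.6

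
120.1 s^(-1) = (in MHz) 0.0001201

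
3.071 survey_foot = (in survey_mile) 0.0005816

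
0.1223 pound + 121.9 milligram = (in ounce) 1.961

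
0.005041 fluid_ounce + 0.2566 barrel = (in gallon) 10.78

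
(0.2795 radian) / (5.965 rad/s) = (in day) 5.423e-07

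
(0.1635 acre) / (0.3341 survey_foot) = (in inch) 2.558e+05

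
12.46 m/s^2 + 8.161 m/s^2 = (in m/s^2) 20.62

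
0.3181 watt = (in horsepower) 0.0004266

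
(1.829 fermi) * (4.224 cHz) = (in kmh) 2.781e-16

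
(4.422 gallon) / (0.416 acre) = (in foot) 3.262e-05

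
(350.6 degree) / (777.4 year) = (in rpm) 2.383e-09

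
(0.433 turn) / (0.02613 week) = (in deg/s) 0.009864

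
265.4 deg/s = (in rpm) 44.23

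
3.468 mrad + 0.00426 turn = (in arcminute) 103.9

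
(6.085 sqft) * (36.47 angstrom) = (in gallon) 5.446e-07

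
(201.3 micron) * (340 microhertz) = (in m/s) 6.844e-08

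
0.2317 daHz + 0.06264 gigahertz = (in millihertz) 6.264e+10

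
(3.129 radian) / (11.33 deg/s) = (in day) 0.0001831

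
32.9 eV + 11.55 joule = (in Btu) 0.01095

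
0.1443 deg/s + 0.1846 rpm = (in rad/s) 0.02185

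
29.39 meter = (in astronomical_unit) 1.965e-10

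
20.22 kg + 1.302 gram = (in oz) 713.3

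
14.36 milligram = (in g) 0.01436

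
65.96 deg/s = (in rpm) 10.99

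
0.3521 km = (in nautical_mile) 0.1901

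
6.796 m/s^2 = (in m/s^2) 6.796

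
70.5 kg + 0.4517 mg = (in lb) 155.4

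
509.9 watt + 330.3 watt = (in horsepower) 1.127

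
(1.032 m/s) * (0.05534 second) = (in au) 3.818e-13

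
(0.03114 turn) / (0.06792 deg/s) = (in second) 165.1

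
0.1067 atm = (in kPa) 10.81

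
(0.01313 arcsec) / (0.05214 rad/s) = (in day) 1.413e-11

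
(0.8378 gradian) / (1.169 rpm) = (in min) 0.001792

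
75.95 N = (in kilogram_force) 7.745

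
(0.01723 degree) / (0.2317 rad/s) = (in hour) 3.605e-07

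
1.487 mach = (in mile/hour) 1133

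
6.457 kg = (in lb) 14.24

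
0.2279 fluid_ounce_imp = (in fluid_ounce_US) 0.219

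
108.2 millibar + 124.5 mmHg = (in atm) 0.2706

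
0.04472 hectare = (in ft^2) 4814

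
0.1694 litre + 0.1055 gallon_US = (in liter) 0.5688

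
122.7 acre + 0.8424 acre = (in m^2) 5e+05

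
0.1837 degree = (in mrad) 3.206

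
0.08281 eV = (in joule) 1.327e-20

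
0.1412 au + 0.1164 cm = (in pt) 5.988e+13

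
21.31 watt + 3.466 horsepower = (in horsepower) 3.495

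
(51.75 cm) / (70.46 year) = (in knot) 4.527e-10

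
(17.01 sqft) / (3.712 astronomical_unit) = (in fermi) 2846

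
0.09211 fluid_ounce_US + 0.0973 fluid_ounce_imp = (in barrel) 3.452e-05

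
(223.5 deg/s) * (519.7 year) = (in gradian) 4.07e+12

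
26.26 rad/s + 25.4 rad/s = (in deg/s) 2960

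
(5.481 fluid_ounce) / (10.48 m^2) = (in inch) 0.0006089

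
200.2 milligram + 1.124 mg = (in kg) 0.0002013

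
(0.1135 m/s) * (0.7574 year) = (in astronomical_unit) 1.812e-05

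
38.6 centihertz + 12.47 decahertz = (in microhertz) 1.251e+08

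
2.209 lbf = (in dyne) 9.826e+05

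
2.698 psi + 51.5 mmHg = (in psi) 3.694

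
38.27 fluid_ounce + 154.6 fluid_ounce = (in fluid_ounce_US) 192.9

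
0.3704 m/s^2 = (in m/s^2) 0.3704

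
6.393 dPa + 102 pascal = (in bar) 0.001026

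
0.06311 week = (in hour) 10.6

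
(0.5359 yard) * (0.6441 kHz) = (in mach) 0.9269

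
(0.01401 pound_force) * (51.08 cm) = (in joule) 0.03183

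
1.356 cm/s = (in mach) 3.982e-05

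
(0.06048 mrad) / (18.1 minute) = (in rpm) 5.318e-07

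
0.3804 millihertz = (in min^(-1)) 0.02282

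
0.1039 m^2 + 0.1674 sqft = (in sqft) 1.286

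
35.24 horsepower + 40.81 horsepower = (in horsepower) 76.05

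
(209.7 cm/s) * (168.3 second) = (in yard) 386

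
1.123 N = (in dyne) 1.123e+05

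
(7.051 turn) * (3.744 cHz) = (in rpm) 15.84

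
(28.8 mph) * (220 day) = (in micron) 2.447e+14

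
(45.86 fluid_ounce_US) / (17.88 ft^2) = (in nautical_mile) 4.409e-07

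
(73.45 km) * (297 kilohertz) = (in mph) 4.88e+10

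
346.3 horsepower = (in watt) 2.582e+05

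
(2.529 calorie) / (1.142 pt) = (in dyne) 2.626e+09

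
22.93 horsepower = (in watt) 1.71e+04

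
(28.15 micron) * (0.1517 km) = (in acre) 1.055e-06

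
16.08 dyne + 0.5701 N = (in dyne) 5.703e+04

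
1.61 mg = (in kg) 1.61e-06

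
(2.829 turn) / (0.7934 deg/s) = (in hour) 0.3566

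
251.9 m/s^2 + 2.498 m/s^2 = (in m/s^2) 254.4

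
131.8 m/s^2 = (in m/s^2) 131.8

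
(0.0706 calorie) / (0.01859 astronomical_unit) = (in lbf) 2.388e-11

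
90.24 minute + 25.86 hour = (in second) 9.851e+04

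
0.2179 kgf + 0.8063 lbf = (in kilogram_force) 0.5836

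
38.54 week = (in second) 2.331e+07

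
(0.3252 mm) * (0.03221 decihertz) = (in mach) 3.076e-09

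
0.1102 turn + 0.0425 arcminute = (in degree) 39.67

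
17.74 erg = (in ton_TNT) 4.24e-16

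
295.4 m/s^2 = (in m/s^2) 295.4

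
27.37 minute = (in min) 27.37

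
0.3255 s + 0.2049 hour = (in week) 0.00122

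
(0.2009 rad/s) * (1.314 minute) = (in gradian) 1008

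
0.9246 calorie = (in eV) 2.415e+19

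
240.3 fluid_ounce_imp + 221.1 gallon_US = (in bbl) 5.307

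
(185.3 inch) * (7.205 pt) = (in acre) 2.956e-06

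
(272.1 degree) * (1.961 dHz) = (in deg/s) 53.36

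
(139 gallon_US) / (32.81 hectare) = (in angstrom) 1.604e+04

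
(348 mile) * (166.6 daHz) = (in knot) 1.814e+09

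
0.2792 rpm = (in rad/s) 0.02924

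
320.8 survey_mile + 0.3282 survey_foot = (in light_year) 5.457e-11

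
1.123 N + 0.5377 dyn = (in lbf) 0.2525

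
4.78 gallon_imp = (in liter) 21.73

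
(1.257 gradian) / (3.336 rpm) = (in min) 0.000942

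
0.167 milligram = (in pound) 3.682e-07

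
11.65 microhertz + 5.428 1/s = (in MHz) 5.428e-06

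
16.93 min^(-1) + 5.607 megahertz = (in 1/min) 3.364e+08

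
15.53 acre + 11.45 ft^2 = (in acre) 15.53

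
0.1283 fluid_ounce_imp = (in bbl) 2.293e-05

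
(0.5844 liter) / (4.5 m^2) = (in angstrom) 1.299e+06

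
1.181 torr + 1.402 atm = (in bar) 1.422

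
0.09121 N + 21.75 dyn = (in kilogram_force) 0.009323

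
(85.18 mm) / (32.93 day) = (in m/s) 2.994e-08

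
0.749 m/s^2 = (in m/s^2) 0.749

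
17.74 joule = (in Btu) 0.01681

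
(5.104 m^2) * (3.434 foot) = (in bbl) 33.6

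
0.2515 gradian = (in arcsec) 814.9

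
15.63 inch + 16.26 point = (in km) 0.0004027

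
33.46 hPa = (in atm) 0.03302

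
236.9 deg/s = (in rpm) 39.48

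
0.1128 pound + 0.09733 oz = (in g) 53.92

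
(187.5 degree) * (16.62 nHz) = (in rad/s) 5.439e-08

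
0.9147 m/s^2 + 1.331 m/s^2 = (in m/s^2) 2.246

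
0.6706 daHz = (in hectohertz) 0.06706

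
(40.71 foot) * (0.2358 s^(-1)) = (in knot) 5.687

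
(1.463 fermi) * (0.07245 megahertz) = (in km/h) 3.816e-10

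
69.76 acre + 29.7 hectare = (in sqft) 6.236e+06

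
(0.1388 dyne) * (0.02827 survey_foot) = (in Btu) 1.134e-11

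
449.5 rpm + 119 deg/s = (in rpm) 469.3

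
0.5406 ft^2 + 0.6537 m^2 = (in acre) 0.0001739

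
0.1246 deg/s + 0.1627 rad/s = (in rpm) 1.574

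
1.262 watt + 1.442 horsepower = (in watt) 1077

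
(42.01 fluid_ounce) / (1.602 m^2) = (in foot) 0.002544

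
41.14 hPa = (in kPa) 4.114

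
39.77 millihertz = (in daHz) 0.003977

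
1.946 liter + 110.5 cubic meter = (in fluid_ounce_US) 3.737e+06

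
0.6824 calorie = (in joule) 2.855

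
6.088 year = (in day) 2222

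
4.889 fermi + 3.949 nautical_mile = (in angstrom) 7.314e+13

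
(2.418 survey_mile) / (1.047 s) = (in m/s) 3717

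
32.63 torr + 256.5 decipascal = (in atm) 0.04319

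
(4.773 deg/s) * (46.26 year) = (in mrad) 1.215e+11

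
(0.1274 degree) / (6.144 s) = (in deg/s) 0.02074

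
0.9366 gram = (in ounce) 0.03304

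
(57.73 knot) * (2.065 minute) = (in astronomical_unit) 2.46e-08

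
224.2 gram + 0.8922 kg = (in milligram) 1.116e+06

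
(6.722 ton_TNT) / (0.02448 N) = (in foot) 3.769e+12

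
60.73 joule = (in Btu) 0.05756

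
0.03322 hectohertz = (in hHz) 0.03322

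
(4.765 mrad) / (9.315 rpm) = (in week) 8.077e-09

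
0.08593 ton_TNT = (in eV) 2.244e+27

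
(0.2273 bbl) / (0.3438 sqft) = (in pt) 3207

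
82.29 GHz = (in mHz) 8.229e+13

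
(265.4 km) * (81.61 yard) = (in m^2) 1.981e+07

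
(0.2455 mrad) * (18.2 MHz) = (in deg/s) 2.56e+05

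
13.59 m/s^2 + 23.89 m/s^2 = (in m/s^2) 37.48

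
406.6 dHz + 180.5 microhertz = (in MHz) 4.066e-05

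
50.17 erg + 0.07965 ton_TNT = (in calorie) 7.965e+07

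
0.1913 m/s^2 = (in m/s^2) 0.1913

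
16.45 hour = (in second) 5.922e+04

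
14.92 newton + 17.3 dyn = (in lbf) 3.354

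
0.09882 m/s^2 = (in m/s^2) 0.09882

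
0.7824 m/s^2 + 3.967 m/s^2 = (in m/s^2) 4.749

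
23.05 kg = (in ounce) 813.1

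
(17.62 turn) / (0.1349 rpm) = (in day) 0.09071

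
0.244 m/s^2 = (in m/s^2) 0.244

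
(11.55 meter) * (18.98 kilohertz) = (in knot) 4.261e+05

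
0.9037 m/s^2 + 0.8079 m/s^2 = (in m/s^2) 1.712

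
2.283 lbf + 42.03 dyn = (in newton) 10.16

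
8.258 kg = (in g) 8258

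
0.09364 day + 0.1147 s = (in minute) 134.8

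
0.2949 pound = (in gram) 133.8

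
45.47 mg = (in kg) 4.547e-05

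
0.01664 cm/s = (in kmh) 0.000599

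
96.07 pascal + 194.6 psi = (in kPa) 1342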